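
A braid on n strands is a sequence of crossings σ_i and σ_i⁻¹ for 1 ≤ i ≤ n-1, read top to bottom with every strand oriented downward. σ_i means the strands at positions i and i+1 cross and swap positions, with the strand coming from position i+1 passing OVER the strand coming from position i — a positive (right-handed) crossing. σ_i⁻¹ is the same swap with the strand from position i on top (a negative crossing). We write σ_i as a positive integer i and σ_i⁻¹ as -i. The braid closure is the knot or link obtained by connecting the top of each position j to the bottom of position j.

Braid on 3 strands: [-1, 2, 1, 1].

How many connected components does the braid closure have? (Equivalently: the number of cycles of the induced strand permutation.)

Track the strand permutation on 3 strands, starting from identity.
  step 1: s1^-1 swaps positions 1,2 -> [2 1 3]
  step 2: s2 swaps positions 2,3 -> [2 3 1]
  step 3: s1 swaps positions 1,2 -> [3 2 1]
  step 4: s1 swaps positions 1,2 -> [2 3 1]
Final permutation (position -> original strand): [2 3 1]
Closure components = cycle count of this permutation = 1.

Answer: 1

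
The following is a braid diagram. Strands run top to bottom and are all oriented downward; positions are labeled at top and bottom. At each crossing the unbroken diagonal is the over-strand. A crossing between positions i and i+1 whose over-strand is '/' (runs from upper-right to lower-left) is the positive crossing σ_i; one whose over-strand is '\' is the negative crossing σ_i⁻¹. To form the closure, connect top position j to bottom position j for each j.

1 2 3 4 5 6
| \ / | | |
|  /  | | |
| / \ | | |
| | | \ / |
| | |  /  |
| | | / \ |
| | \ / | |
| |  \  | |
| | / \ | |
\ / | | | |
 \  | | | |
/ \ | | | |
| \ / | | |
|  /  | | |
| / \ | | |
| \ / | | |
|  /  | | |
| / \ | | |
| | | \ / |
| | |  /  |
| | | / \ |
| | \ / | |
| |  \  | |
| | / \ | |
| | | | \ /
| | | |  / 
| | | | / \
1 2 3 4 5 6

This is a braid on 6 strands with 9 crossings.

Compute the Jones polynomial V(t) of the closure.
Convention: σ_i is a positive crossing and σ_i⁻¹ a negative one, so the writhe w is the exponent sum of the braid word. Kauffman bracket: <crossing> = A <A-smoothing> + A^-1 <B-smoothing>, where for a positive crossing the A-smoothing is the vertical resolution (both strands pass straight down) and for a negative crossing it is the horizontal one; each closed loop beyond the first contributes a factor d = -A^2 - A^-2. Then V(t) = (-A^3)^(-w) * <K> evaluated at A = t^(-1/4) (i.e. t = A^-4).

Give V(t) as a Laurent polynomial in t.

Reading the diagram top to bottom ('/'-over between positions i,i+1 = s_i, '\'-over = s_i^-1): braid word = s2 s4 s3^-1 s1^-1 s2 s2 s4 s3^-1 s5.
The presented braid s2 s4 s3^-1 s1^-1 s2 s2 s4 s3^-1 s5 on 6 strands reduces by inverse Markov moves (closure unchanged at each step):
  Destabilize: the word has the form β·s5 where s5 occurs only as the final letter (β ∈ B_5); drop it and the last strand → 5 strands.
Reduced to β = s2 s4 s3^-1 s1^-1 s2 s2 s4 s3^-1 on 5 strands, 8 crossings.
Compute on β:
Braid: s2 s4 s3^-1 s1^-1 s2 s2 s4 s3^-1 on 5 strands, 8 crossings.
Writhe w = (#positive) - (#negative) = 5 - 3 = 2.
State-sum expansion of <K>. There are 2^8 = 256 states.
For each crossing: s=0 is the vertical smoothing, s=1 horizontal. Crossing k contributes A^(sign_k * (1 - 2*s_k)); loop factor d = -A^2 - A^-2.
Tabulate the states by total A-exponent and number of loops L (A-exp: L × count):
  A^8: L=4 ×1
  A^6: L=3 ×7, L=5 ×1
  A^4: L=2 ×19, L=4 ×9
  A^2: L=1 ×19, L=3 ×35, L=5 ×2
  A^0: L=2 ×48, L=4 ×22
  A^-2: L=3 ×49, L=5 ×7
  A^-4: L=4 ×27, L=6 ×1
  A^-6: L=5 ×8
  A^-8: L=6 ×1
Each group contributes A^e * Σ count * d^(L-1):
Powers of d = -A^2 - A^-2: d^2 = A^4 + 2 + A^-4; d^3 = -A^6 - 3*A^2 - 3*A^-2 - A^-6; d^4 = A^8 + 4*A^4 + 6 + 4*A^-4 + A^-8; d^5 = -A^10 - 5*A^6 - 10*A^2 - 10*A^-2 - 5*A^-6 - A^-10.
  A^8 * (d^3) = -A^14 - 3*A^10 - 3*A^6 - A^2
  A^6 * (7*d^2 + d^4) = A^14 + 11*A^10 + 20*A^6 + 11*A^2 + A^-2
  A^4 * (19*d + 9*d^3) = -9*A^10 - 46*A^6 - 46*A^2 - 9*A^-2
  A^2 * (19 + 35*d^2 + 2*d^4) = 2*A^10 + 43*A^6 + 101*A^2 + 43*A^-2 + 2*A^-6
  A^0 * (48*d + 22*d^3) = -22*A^6 - 114*A^2 - 114*A^-2 - 22*A^-6
  A^-2 * (49*d^2 + 7*d^4) = 7*A^6 + 77*A^2 + 140*A^-2 + 77*A^-6 + 7*A^-10
  A^-4 * (27*d^3 + d^5) = -A^6 - 32*A^2 - 91*A^-2 - 91*A^-6 - 32*A^-10 - A^-14
  A^-6 * (8*d^4) = 8*A^2 + 32*A^-2 + 48*A^-6 + 32*A^-10 + 8*A^-14
  A^-8 * (d^5) = -A^2 - 5*A^-2 - 10*A^-6 - 10*A^-10 - 5*A^-14 - A^-18
Summing the groups: <K> = A^10 - 2*A^6 + 3*A^2 - 3*A^-2 + 4*A^-6 - 3*A^-10 + 2*A^-14 - A^-18
Normalise by the writhe: (-A^3)^(-w) = (-A^3)^(-2) = A^-6, so f(A) = A^-6 * <K> = A^4 - 2 + 3*A^-4 - 3*A^-8 + 4*A^-12 - 3*A^-16 + 2*A^-20 - A^-24.
Substitute A = t^(-1/4), i.e. A^e → t^(-e/4): V(t) = -t^6 + 2*t^5 - 3*t^4 + 4*t^3 - 3*t^2 + 3*t - 2 + t^-1

Answer: -t^6 + 2*t^5 - 3*t^4 + 4*t^3 - 3*t^2 + 3*t - 2 + t^-1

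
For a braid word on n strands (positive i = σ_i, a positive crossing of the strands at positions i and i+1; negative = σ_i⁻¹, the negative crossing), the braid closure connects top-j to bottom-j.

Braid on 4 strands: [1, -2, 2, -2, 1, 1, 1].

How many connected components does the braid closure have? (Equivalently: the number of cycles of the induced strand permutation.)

Track the strand permutation on 4 strands, starting from identity.
  step 1: s1 swaps positions 1,2 -> [2 1 3 4]
  step 2: s2^-1 swaps positions 2,3 -> [2 3 1 4]
  step 3: s2 swaps positions 2,3 -> [2 1 3 4]
  step 4: s2^-1 swaps positions 2,3 -> [2 3 1 4]
  step 5: s1 swaps positions 1,2 -> [3 2 1 4]
  step 6: s1 swaps positions 1,2 -> [2 3 1 4]
  step 7: s1 swaps positions 1,2 -> [3 2 1 4]
Final permutation (position -> original strand): [3 2 1 4]
Closure components = cycle count of this permutation = 3.

Answer: 3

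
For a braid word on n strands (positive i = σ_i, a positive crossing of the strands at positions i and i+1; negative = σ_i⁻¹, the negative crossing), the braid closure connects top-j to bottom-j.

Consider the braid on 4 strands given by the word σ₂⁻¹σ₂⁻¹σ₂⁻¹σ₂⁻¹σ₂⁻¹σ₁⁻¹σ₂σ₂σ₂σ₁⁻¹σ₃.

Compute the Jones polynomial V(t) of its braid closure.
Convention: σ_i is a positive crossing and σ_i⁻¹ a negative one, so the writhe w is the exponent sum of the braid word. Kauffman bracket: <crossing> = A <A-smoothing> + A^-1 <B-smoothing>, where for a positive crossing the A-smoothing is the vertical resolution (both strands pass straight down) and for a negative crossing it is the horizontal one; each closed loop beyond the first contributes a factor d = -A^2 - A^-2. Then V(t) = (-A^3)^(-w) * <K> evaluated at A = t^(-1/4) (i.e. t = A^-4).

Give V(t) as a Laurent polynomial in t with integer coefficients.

-1 + 2*t^-1 - 2*t^-2 + 4*t^-3 - 3*t^-4 + 3*t^-5 - 2*t^-6 + t^-7 - t^-8

Derivation:
The presented braid s2^-1 s2^-1 s2^-1 s2^-1 s2^-1 s1^-1 s2 s2 s2 s1^-1 s3 on 4 strands reduces by inverse Markov moves (closure unchanged at each step):
  Destabilize: the word has the form β·s3 where s3 occurs only as the final letter (β ∈ B_3); drop it and the last strand → 3 strands.
Reduced to β = s2^-1 s2^-1 s2^-1 s2^-1 s2^-1 s1^-1 s2 s2 s2 s1^-1 on 3 strands, 10 crossings.
Compute on β:
Braid: s2^-1 s2^-1 s2^-1 s2^-1 s2^-1 s1^-1 s2 s2 s2 s1^-1 on 3 strands, 10 crossings.
Writhe w = (#positive) - (#negative) = 3 - 7 = -4.
Computing the Kauffman bracket via state sum. There are 2^10 = 1024 states.
Each crossing splits two ways (0=vertical, 1=horizontal). The state's weight is A^(#A-smoothings - #B-smoothings) * d^(loops - 1).
Tabulate the states by total A-exponent and number of loops L (A-exp: L × count):
  A^10: L=6 ×1
  A^8: L=5 ×10
  A^6: L=4 ×35, L=6 ×10
  A^4: L=3 ×60, L=5 ×50, L=7 ×10
  A^2: L=2 ×55, L=4 ×100, L=6 ×50, L=8 ×5
  A^0: L=1 ×25, L=3 ×101, L=5 ×100, L=7 ×25, L=9 ×1
  A^-2: L=2 ×55, L=4 ×100, L=6 ×50, L=8 ×5
  A^-4: L=1 ×6, L=3 ×54, L=5 ×50, L=7 ×10
  A^-6: L=2 ×9, L=4 ×26, L=6 ×10
  A^-8: L=3 ×5, L=5 ×5
  A^-10: L=4 ×1
Each group contributes A^e * Σ count * d^(L-1):
Powers of d = -A^2 - A^-2: d^2 = A^4 + 2 + A^-4; d^3 = -A^6 - 3*A^2 - 3*A^-2 - A^-6; d^4 = A^8 + 4*A^4 + 6 + 4*A^-4 + A^-8; d^5 = -A^10 - 5*A^6 - 10*A^2 - 10*A^-2 - 5*A^-6 - A^-10; d^6 = A^12 + 6*A^8 + 15*A^4 + 20 + 15*A^-4 + 6*A^-8 + A^-12; d^7 = -A^14 - 7*A^10 - 21*A^6 - 35*A^2 - 35*A^-2 - 21*A^-6 - 7*A^-10 - A^-14; d^8 = A^16 + 8*A^12 + 28*A^8 + 56*A^4 + 70 + 56*A^-4 + 28*A^-8 + 8*A^-12 + A^-16.
  A^10 * (d^5) = -A^20 - 5*A^16 - 10*A^12 - 10*A^8 - 5*A^4 - 1
  A^8 * (10*d^4) = 10*A^16 + 40*A^12 + 60*A^8 + 40*A^4 + 10
  A^6 * (35*d^3 + 10*d^5) = -10*A^16 - 85*A^12 - 205*A^8 - 205*A^4 - 85 - 10*A^-4
  A^4 * (60*d^2 + 50*d^4 + 10*d^6) = 10*A^16 + 110*A^12 + 410*A^8 + 620*A^4 + 410 + 110*A^-4 + 10*A^-8
  A^2 * (55*d + 100*d^3 + 50*d^5 + 5*d^7) = -5*A^16 - 85*A^12 - 455*A^8 - 1030*A^4 - 1030 - 455*A^-4 - 85*A^-8 - 5*A^-12
  A^0 * (25 + 101*d^2 + 100*d^4 + 25*d^6 + d^8) = A^16 + 33*A^12 + 278*A^8 + 932*A^4 + 1397 + 932*A^-4 + 278*A^-8 + 33*A^-12 + A^-16
  A^-2 * (55*d + 100*d^3 + 50*d^5 + 5*d^7) = -5*A^12 - 85*A^8 - 455*A^4 - 1030 - 1030*A^-4 - 455*A^-8 - 85*A^-12 - 5*A^-16
  A^-4 * (6 + 54*d^2 + 50*d^4 + 10*d^6) = 10*A^8 + 110*A^4 + 404 + 614*A^-4 + 404*A^-8 + 110*A^-12 + 10*A^-16
  A^-6 * (9*d + 26*d^3 + 10*d^5) = -10*A^4 - 76 - 187*A^-4 - 187*A^-8 - 76*A^-12 - 10*A^-16
  A^-8 * (5*d^2 + 5*d^4) = 5 + 25*A^-4 + 40*A^-8 + 25*A^-12 + 5*A^-16
  A^-10 * (d^3) = -A^-4 - 3*A^-8 - 3*A^-12 - A^-16
Summing the groups: <K> = -A^20 + A^16 - 2*A^12 + 3*A^8 - 3*A^4 + 4 - 2*A^-4 + 2*A^-8 - A^-12
Normalise by the writhe: (-A^3)^(-w) = (-A^3)^(4) = A^12, so f(A) = A^12 * <K> = -A^32 + A^28 - 2*A^24 + 3*A^20 - 3*A^16 + 4*A^12 - 2*A^8 + 2*A^4 - 1.
Substitute A = t^(-1/4), i.e. A^e → t^(-e/4): V(t) = -1 + 2*t^-1 - 2*t^-2 + 4*t^-3 - 3*t^-4 + 3*t^-5 - 2*t^-6 + t^-7 - t^-8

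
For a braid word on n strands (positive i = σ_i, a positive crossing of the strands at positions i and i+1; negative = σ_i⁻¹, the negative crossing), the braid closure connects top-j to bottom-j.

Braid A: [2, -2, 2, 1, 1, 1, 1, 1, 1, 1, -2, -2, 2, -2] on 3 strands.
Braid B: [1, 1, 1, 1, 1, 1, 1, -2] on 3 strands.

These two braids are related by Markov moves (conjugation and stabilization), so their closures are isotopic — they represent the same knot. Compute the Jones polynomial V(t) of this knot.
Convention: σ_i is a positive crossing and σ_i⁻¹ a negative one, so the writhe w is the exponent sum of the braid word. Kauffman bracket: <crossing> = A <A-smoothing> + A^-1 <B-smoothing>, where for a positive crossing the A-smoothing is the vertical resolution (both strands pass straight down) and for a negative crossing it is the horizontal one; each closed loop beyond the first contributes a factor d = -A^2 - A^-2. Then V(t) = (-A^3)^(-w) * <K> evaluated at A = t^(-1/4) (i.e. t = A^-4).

-t^10 + t^9 - t^8 + t^7 - t^6 + t^5 + t^3

Derivation:
Markov-equivalent braids have isotopic closures, hence identical knot invariants. Strip the Markov moves from each word to reach a common short braid β, then compute V(t) once on β.
Braid A: s2 s2^-1 s2 s1 s1 s1 s1 s1 s1 s1 s2^-1 s2^-1 s2 s2^-1 on 3 strands reduces by inverse Markov moves (closure unchanged at each step):
  Deconjugate: the word is γ·β·γ⁻¹ with γ = s2 s2^-1 (prefix) and γ⁻¹ = s2 s2^-1 (suffix); strip both.
  Deconjugate: the word is γ·β·γ⁻¹ with γ = s2 (prefix) and γ⁻¹ = s2^-1 (suffix); strip both.
  Destabilize: the word has the form β·s2^-1 where s2^-1 occurs only as the final letter (β ∈ B_2); drop it and the last strand → 2 strands.
Reduced to β = s1 s1 s1 s1 s1 s1 s1 on 2 strands, 7 crossings.
Braid B: s1 s1 s1 s1 s1 s1 s1 s2^-1 on 3 strands reduces by inverse Markov moves (closure unchanged at each step):
  Destabilize: the word has the form β·s2^-1 where s2^-1 occurs only as the final letter (β ∈ B_2); drop it and the last strand → 2 strands.
Reduced to β = s1 s1 s1 s1 s1 s1 s1 on 2 strands, 7 crossings.
Both give the same β = s1 s1 s1 s1 s1 s1 s1 on 2 strands, so one state sum suffices:
Braid: s1 s1 s1 s1 s1 s1 s1 on 2 strands, 7 crossings.
Writhe w = (#positive) - (#negative) = 7 - 0 = 7.
Enumerate smoothing states for the bracket polynomial. There are 2^7 = 128 states.
Smooth each crossing (0=||, 1=⌣⌢); contribution A^(Σ sign_k(1-2s_k)) * d^(L-1).
Tabulate the states by total A-exponent and number of loops L (A-exp: L × count):
  A^7: L=2 ×1
  A^5: L=1 ×7
  A^3: L=2 ×21
  A^1: L=3 ×35
  A^-1: L=4 ×35
  A^-3: L=5 ×21
  A^-5: L=6 ×7
  A^-7: L=7 ×1
Each group contributes A^e * Σ count * d^(L-1):
Powers of d = -A^2 - A^-2: d^2 = A^4 + 2 + A^-4; d^3 = -A^6 - 3*A^2 - 3*A^-2 - A^-6; d^4 = A^8 + 4*A^4 + 6 + 4*A^-4 + A^-8; d^5 = -A^10 - 5*A^6 - 10*A^2 - 10*A^-2 - 5*A^-6 - A^-10; d^6 = A^12 + 6*A^8 + 15*A^4 + 20 + 15*A^-4 + 6*A^-8 + A^-12.
  A^7 * (d) = -A^9 - A^5
  A^5 * (7) = 7*A^5
  A^3 * (21*d) = -21*A^5 - 21*A
  A^1 * (35*d^2) = 35*A^5 + 70*A + 35*A^-3
  A^-1 * (35*d^3) = -35*A^5 - 105*A - 105*A^-3 - 35*A^-7
  A^-3 * (21*d^4) = 21*A^5 + 84*A + 126*A^-3 + 84*A^-7 + 21*A^-11
  A^-5 * (7*d^5) = -7*A^5 - 35*A - 70*A^-3 - 70*A^-7 - 35*A^-11 - 7*A^-15
  A^-7 * (d^6) = A^5 + 6*A + 15*A^-3 + 20*A^-7 + 15*A^-11 + 6*A^-15 + A^-19
Summing the groups: <K> = -A^9 - A + A^-3 - A^-7 + A^-11 - A^-15 + A^-19
Normalise by the writhe: (-A^3)^(-w) = (-A^3)^(-7) = -A^-21, so f(A) = -A^-21 * <K> = A^-12 + A^-20 - A^-24 + A^-28 - A^-32 + A^-36 - A^-40.
Substitute A = t^(-1/4), i.e. A^e → t^(-e/4): V(t) = -t^10 + t^9 - t^8 + t^7 - t^6 + t^5 + t^3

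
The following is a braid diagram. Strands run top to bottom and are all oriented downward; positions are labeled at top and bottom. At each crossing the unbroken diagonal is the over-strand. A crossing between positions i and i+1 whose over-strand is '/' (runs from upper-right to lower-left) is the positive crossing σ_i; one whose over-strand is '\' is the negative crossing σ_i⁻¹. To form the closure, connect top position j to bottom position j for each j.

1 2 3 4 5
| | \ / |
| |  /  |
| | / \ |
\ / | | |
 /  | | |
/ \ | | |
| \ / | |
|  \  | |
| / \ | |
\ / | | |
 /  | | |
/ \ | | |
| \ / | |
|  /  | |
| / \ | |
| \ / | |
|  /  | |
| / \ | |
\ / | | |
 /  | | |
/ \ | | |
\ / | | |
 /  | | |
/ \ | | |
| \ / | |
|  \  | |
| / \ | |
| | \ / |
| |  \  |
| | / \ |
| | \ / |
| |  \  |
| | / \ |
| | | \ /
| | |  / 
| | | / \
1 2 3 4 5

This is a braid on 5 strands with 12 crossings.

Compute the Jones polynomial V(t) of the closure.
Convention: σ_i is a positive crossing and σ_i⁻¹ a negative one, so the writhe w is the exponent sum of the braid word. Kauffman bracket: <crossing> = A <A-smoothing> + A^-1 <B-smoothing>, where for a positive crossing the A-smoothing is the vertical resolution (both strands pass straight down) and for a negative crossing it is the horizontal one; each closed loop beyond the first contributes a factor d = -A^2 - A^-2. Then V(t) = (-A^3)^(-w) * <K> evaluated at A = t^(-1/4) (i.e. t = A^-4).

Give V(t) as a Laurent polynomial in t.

Reading the diagram top to bottom ('/'-over between positions i,i+1 = s_i, '\'-over = s_i^-1): braid word = s3 s1 s2^-1 s1 s2 s2 s1 s1 s2^-1 s3^-1 s3^-1 s4.
The presented braid s3 s1 s2^-1 s1 s2 s2 s1 s1 s2^-1 s3^-1 s3^-1 s4 on 5 strands reduces by inverse Markov moves (closure unchanged at each step):
  Destabilize: the word has the form β·s4 where s4 occurs only as the final letter (β ∈ B_4); drop it and the last strand → 4 strands.
  Deconjugate: the word is γ·β·γ⁻¹ with γ = s3 (prefix) and γ⁻¹ = s3^-1 (suffix); strip both.
  Destabilize: the word has the form β·s3^-1 where s3^-1 occurs only as the final letter (β ∈ B_3); drop it and the last strand → 3 strands.
Reduced to β = s1 s2^-1 s1 s2 s2 s1 s1 s2^-1 on 3 strands, 8 crossings.
Compute on β:
Braid: s1 s2^-1 s1 s2 s2 s1 s1 s2^-1 on 3 strands, 8 crossings.
Writhe w = (#positive) - (#negative) = 6 - 2 = 4.
State-sum expansion of <K>. There are 2^8 = 256 states.
For each crossing: s=0 is the vertical smoothing, s=1 horizontal. Crossing k contributes A^(sign_k * (1 - 2*s_k)); loop factor d = -A^2 - A^-2.
Tabulate the states by total A-exponent and number of loops L (A-exp: L × count):
  A^8: L=3 ×1
  A^6: L=2 ×6, L=4 ×2
  A^4: L=1 ×11, L=3 ×16, L=5 ×1
  A^2: L=2 ×47, L=4 ×9
  A^0: L=1 ×26, L=3 ×43, L=5 ×1
  A^-2: L=2 ×41, L=4 ×15
  A^-4: L=3 ×26, L=5 ×2
  A^-6: L=4 ×8
  A^-8: L=5 ×1
Each group contributes A^e * Σ count * d^(L-1):
Powers of d = -A^2 - A^-2: d^2 = A^4 + 2 + A^-4; d^3 = -A^6 - 3*A^2 - 3*A^-2 - A^-6; d^4 = A^8 + 4*A^4 + 6 + 4*A^-4 + A^-8.
  A^8 * (d^2) = A^12 + 2*A^8 + A^4
  A^6 * (6*d + 2*d^3) = -2*A^12 - 12*A^8 - 12*A^4 - 2
  A^4 * (11 + 16*d^2 + d^4) = A^12 + 20*A^8 + 49*A^4 + 20 + A^-4
  A^2 * (47*d + 9*d^3) = -9*A^8 - 74*A^4 - 74 - 9*A^-4
  A^0 * (26 + 43*d^2 + d^4) = A^8 + 47*A^4 + 118 + 47*A^-4 + A^-8
  A^-2 * (41*d + 15*d^3) = -15*A^4 - 86 - 86*A^-4 - 15*A^-8
  A^-4 * (26*d^2 + 2*d^4) = 2*A^4 + 34 + 64*A^-4 + 34*A^-8 + 2*A^-12
  A^-6 * (8*d^3) = -8 - 24*A^-4 - 24*A^-8 - 8*A^-12
  A^-8 * (d^4) = 1 + 4*A^-4 + 6*A^-8 + 4*A^-12 + A^-16
Summing the groups: <K> = 2*A^8 - 2*A^4 + 3 - 3*A^-4 + 2*A^-8 - 2*A^-12 + A^-16
Normalise by the writhe: (-A^3)^(-w) = (-A^3)^(-4) = A^-12, so f(A) = A^-12 * <K> = 2*A^-4 - 2*A^-8 + 3*A^-12 - 3*A^-16 + 2*A^-20 - 2*A^-24 + A^-28.
Substitute A = t^(-1/4), i.e. A^e → t^(-e/4): V(t) = t^7 - 2*t^6 + 2*t^5 - 3*t^4 + 3*t^3 - 2*t^2 + 2*t

Answer: t^7 - 2*t^6 + 2*t^5 - 3*t^4 + 3*t^3 - 2*t^2 + 2*t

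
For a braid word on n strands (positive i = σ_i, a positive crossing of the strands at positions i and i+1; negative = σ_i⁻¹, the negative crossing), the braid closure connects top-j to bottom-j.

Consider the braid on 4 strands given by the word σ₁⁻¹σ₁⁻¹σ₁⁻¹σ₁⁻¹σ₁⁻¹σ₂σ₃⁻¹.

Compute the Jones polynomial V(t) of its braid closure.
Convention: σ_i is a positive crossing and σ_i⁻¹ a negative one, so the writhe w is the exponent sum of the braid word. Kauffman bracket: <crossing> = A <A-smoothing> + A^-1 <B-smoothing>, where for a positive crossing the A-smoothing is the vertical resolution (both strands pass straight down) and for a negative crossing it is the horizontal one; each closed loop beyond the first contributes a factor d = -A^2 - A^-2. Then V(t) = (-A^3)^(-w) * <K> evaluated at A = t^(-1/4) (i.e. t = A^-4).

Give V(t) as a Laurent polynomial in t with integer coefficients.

t^-2 + t^-4 - t^-5 + t^-6 - t^-7

Derivation:
The presented braid s1^-1 s1^-1 s1^-1 s1^-1 s1^-1 s2 s3^-1 on 4 strands reduces by inverse Markov moves (closure unchanged at each step):
  Destabilize: the word has the form β·s3^-1 where s3^-1 occurs only as the final letter (β ∈ B_3); drop it and the last strand → 3 strands.
  Destabilize: the word has the form β·s2 where s2 occurs only as the final letter (β ∈ B_2); drop it and the last strand → 2 strands.
Reduced to β = s1^-1 s1^-1 s1^-1 s1^-1 s1^-1 on 2 strands, 5 crossings.
Compute on β:
Braid: s1^-1 s1^-1 s1^-1 s1^-1 s1^-1 on 2 strands, 5 crossings.
Writhe w = (#positive) - (#negative) = 0 - 5 = -5.
State-sum expansion of <K>. There are 2^5 = 32 states.
Each crossing splits two ways (0=vertical, 1=horizontal). The state's weight is A^(#A-smoothings - #B-smoothings) * d^(loops - 1).
  state 00000: A-exp=-5, loops=2, term = A^-5 * d^1
  state 00001: A-exp=-3, loops=1, term = A^-3 * d^0
  state 00010: A-exp=-3, loops=1, term = A^-3 * d^0
  state 00011: A-exp=-1, loops=2, term = A^-1 * d^1
  state 00100: A-exp=-3, loops=1, term = A^-3 * d^0
  state 00101: A-exp=-1, loops=2, term = A^-1 * d^1
  state 00110: A-exp=-1, loops=2, term = A^-1 * d^1
  state 00111: A-exp=+1, loops=3, term = A^1 * d^2
  state 01000: A-exp=-3, loops=1, term = A^-3 * d^0
  state 01001: A-exp=-1, loops=2, term = A^-1 * d^1
  state 01010: A-exp=-1, loops=2, term = A^-1 * d^1
  state 01011: A-exp=+1, loops=3, term = A^1 * d^2
  state 01100: A-exp=-1, loops=2, term = A^-1 * d^1
  state 01101: A-exp=+1, loops=3, term = A^1 * d^2
  state 01110: A-exp=+1, loops=3, term = A^1 * d^2
  state 01111: A-exp=+3, loops=4, term = A^3 * d^3
  state 10000: A-exp=-3, loops=1, term = A^-3 * d^0
  state 10001: A-exp=-1, loops=2, term = A^-1 * d^1
  state 10010: A-exp=-1, loops=2, term = A^-1 * d^1
  state 10011: A-exp=+1, loops=3, term = A^1 * d^2
  state 10100: A-exp=-1, loops=2, term = A^-1 * d^1
  state 10101: A-exp=+1, loops=3, term = A^1 * d^2
  state 10110: A-exp=+1, loops=3, term = A^1 * d^2
  state 10111: A-exp=+3, loops=4, term = A^3 * d^3
  state 11000: A-exp=-1, loops=2, term = A^-1 * d^1
  state 11001: A-exp=+1, loops=3, term = A^1 * d^2
  state 11010: A-exp=+1, loops=3, term = A^1 * d^2
  state 11011: A-exp=+3, loops=4, term = A^3 * d^3
  state 11100: A-exp=+1, loops=3, term = A^1 * d^2
  state 11101: A-exp=+3, loops=4, term = A^3 * d^3
  state 11110: A-exp=+3, loops=4, term = A^3 * d^3
  state 11111: A-exp=+5, loops=5, term = A^5 * d^4
Collect the terms by A-exponent (count of states per loop number):
Powers of d = -A^2 - A^-2: d^2 = A^4 + 2 + A^-4; d^3 = -A^6 - 3*A^2 - 3*A^-2 - A^-6; d^4 = A^8 + 4*A^4 + 6 + 4*A^-4 + A^-8.
  A^5 * (d^4) = A^13 + 4*A^9 + 6*A^5 + 4*A + A^-3
  A^3 * (5*d^3) = -5*A^9 - 15*A^5 - 15*A - 5*A^-3
  A^1 * (10*d^2) = 10*A^5 + 20*A + 10*A^-3
  A^-1 * (10*d) = -10*A - 10*A^-3
  A^-3 * (5) = 5*A^-3
  A^-5 * (d) = -A^-3 - A^-7
Summing the groups: <K> = A^13 - A^9 + A^5 - A - A^-7
Normalise by the writhe: (-A^3)^(-w) = (-A^3)^(5) = -A^15, so f(A) = -A^15 * <K> = -A^28 + A^24 - A^20 + A^16 + A^8.
Substitute A = t^(-1/4), i.e. A^e → t^(-e/4): V(t) = t^-2 + t^-4 - t^-5 + t^-6 - t^-7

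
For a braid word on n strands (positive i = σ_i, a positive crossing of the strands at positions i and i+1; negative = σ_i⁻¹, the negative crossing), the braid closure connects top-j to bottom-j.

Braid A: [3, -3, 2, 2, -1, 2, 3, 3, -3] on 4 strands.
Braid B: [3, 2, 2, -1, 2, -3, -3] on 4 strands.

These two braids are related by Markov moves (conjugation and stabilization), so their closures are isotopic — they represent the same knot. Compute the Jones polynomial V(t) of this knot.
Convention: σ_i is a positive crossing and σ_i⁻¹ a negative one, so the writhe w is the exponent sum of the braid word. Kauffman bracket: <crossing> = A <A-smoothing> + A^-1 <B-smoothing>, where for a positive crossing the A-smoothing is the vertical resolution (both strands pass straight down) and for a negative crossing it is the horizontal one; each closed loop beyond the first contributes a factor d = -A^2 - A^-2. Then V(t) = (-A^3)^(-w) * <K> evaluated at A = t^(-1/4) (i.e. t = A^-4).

-t^4 + t^3 + t

Derivation:
Markov-equivalent braids have isotopic closures, hence identical knot invariants. Strip the Markov moves from each word to reach a common short braid β, then compute V(t) once on β.
Braid A: s3 s3^-1 s2 s2 s1^-1 s2 s3 s3 s3^-1 on 4 strands reduces by inverse Markov moves (closure unchanged at each step):
  Deconjugate: the word is γ·β·γ⁻¹ with γ = s3 (prefix) and γ⁻¹ = s3^-1 (suffix); strip both.
  Deconjugate: the word is γ·β·γ⁻¹ with γ = s3^-1 (prefix) and γ⁻¹ = s3 (suffix); strip both.
  Destabilize: the word has the form β·s3 where s3 occurs only as the final letter (β ∈ B_3); drop it and the last strand → 3 strands.
Reduced to β = s2 s2 s1^-1 s2 on 3 strands, 4 crossings.
Braid B: s3 s2 s2 s1^-1 s2 s3^-1 s3^-1 on 4 strands reduces by inverse Markov moves (closure unchanged at each step):
  Deconjugate: the word is γ·β·γ⁻¹ with γ = s3 (prefix) and γ⁻¹ = s3^-1 (suffix); strip both.
  Destabilize: the word has the form β·s3^-1 where s3^-1 occurs only as the final letter (β ∈ B_3); drop it and the last strand → 3 strands.
Reduced to β = s2 s2 s1^-1 s2 on 3 strands, 4 crossings.
Both give the same β = s2 s2 s1^-1 s2 on 3 strands, so one state sum suffices:
Braid: s2 s2 s1^-1 s2 on 3 strands, 4 crossings.
Writhe w = (#positive) - (#negative) = 3 - 1 = 2.
State-sum expansion of <K>. There are 2^4 = 16 states.
Each crossing splits two ways (0=vertical, 1=horizontal). The state's weight is A^(#A-smoothings - #B-smoothings) * d^(loops - 1).
  state 0000: A-exp=+2, loops=3, term = A^2 * d^2
  state 0001: A-exp=+0, loops=2, term = A^0 * d^1
  state 0010: A-exp=+4, loops=2, term = A^4 * d^1
  state 0011: A-exp=+2, loops=1, term = A^2 * d^0
  state 0100: A-exp=+0, loops=2, term = A^0 * d^1
  state 0101: A-exp=-2, loops=3, term = A^-2 * d^2
  state 0110: A-exp=+2, loops=1, term = A^2 * d^0
  state 0111: A-exp=+0, loops=2, term = A^0 * d^1
  state 1000: A-exp=+0, loops=2, term = A^0 * d^1
  state 1001: A-exp=-2, loops=3, term = A^-2 * d^2
  state 1010: A-exp=+2, loops=1, term = A^2 * d^0
  state 1011: A-exp=+0, loops=2, term = A^0 * d^1
  state 1100: A-exp=-2, loops=3, term = A^-2 * d^2
  state 1101: A-exp=-4, loops=4, term = A^-4 * d^3
  state 1110: A-exp=+0, loops=2, term = A^0 * d^1
  state 1111: A-exp=-2, loops=3, term = A^-2 * d^2
Collect the terms by A-exponent (count of states per loop number):
Powers of d = -A^2 - A^-2: d^2 = A^4 + 2 + A^-4; d^3 = -A^6 - 3*A^2 - 3*A^-2 - A^-6.
  A^4 * (d) = -A^6 - A^2
  A^2 * (3 + d^2) = A^6 + 5*A^2 + A^-2
  A^0 * (6*d) = -6*A^2 - 6*A^-2
  A^-2 * (4*d^2) = 4*A^2 + 8*A^-2 + 4*A^-6
  A^-4 * (d^3) = -A^2 - 3*A^-2 - 3*A^-6 - A^-10
Summing the groups: <K> = A^2 + A^-6 - A^-10
Normalise by the writhe: (-A^3)^(-w) = (-A^3)^(-2) = A^-6, so f(A) = A^-6 * <K> = A^-4 + A^-12 - A^-16.
Substitute A = t^(-1/4), i.e. A^e → t^(-e/4): V(t) = -t^4 + t^3 + t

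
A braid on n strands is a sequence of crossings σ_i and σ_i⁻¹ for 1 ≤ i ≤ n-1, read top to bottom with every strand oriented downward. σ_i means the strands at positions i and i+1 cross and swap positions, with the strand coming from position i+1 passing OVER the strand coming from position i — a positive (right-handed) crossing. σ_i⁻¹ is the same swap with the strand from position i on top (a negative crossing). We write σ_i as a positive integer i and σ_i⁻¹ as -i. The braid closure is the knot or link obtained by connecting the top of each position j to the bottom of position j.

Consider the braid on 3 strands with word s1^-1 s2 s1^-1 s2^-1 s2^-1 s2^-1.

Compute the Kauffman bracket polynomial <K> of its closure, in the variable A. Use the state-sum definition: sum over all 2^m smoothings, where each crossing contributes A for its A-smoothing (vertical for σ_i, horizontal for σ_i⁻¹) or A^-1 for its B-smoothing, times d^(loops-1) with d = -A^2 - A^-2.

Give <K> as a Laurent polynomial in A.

-A^12 + A^8 - A^4 + 2 - A^-4 + A^-8

Derivation:
Braid: s1^-1 s2 s1^-1 s2^-1 s2^-1 s2^-1 on 3 strands, 6 crossings.
Writhe w = (#positive) - (#negative) = 1 - 5 = -4.
Computing the Kauffman bracket via state sum. There are 2^6 = 64 states.
Each crossing splits two ways (0=vertical, 1=horizontal). The state's weight is A^(#A-smoothings - #B-smoothings) * d^(loops - 1).
Tabulate the states by total A-exponent and number of loops L (A-exp: L × count):
  A^6: L=4 ×1
  A^4: L=3 ×6
  A^2: L=2 ×12, L=4 ×3
  A^0: L=1 ×9, L=3 ×10, L=5 ×1
  A^-2: L=2 ×12, L=4 ×3
  A^-4: L=1 ×2, L=3 ×4
  A^-6: L=2 ×1
Each group contributes A^e * Σ count * d^(L-1):
Powers of d = -A^2 - A^-2: d^2 = A^4 + 2 + A^-4; d^3 = -A^6 - 3*A^2 - 3*A^-2 - A^-6; d^4 = A^8 + 4*A^4 + 6 + 4*A^-4 + A^-8.
  A^6 * (d^3) = -A^12 - 3*A^8 - 3*A^4 - 1
  A^4 * (6*d^2) = 6*A^8 + 12*A^4 + 6
  A^2 * (12*d + 3*d^3) = -3*A^8 - 21*A^4 - 21 - 3*A^-4
  A^0 * (9 + 10*d^2 + d^4) = A^8 + 14*A^4 + 35 + 14*A^-4 + A^-8
  A^-2 * (12*d + 3*d^3) = -3*A^4 - 21 - 21*A^-4 - 3*A^-8
  A^-4 * (2 + 4*d^2) = 4 + 10*A^-4 + 4*A^-8
  A^-6 * (d) = -A^-4 - A^-8
Summing the groups: <K> = -A^12 + A^8 - A^4 + 2 - A^-4 + A^-8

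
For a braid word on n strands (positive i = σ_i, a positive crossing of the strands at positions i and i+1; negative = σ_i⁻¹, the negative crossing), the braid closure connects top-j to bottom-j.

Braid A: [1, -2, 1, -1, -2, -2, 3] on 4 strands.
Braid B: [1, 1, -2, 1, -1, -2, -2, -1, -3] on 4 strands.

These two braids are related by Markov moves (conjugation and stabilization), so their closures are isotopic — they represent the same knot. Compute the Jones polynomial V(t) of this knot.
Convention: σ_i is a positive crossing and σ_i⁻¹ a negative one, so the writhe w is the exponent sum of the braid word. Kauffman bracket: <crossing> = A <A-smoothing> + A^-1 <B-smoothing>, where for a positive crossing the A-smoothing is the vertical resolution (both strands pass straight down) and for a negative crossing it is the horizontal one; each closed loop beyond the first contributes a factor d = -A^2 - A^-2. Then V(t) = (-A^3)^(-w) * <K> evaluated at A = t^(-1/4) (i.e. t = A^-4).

Markov-equivalent braids have isotopic closures, hence identical knot invariants. Strip the Markov moves from each word to reach a common short braid β, then compute V(t) once on β.
Braid A: s1 s2^-1 s1 s1^-1 s2^-1 s2^-1 s3 on 4 strands reduces by inverse Markov moves (closure unchanged at each step):
  Destabilize: the word has the form β·s3 where s3 occurs only as the final letter (β ∈ B_3); drop it and the last strand → 3 strands.
Reduced to β = s1 s2^-1 s1 s1^-1 s2^-1 s2^-1 on 3 strands, 6 crossings.
Braid B: s1 s1 s2^-1 s1 s1^-1 s2^-1 s2^-1 s1^-1 s3^-1 on 4 strands reduces by inverse Markov moves (closure unchanged at each step):
  Destabilize: the word has the form β·s3^-1 where s3^-1 occurs only as the final letter (β ∈ B_3); drop it and the last strand → 3 strands.
  Deconjugate: the word is γ·β·γ⁻¹ with γ = s1 (prefix) and γ⁻¹ = s1^-1 (suffix); strip both.
Reduced to β = s1 s2^-1 s1 s1^-1 s2^-1 s2^-1 on 3 strands, 6 crossings.
Both give the same β = s1 s2^-1 s1 s1^-1 s2^-1 s2^-1 on 3 strands, so one state sum suffices:
First cancel adjacent σ_i σ_i⁻¹ pairs (Reidemeister II — same braid, same closure): s1 s2^-1 s1 s1^-1 s2^-1 s2^-1 → s1 s2^-1 s2^-1 s2^-1.
Braid: s1 s2^-1 s2^-1 s2^-1 on 3 strands, 4 crossings.
Writhe w = (#positive) - (#negative) = 1 - 3 = -2.
Computing the Kauffman bracket via state sum. There are 2^4 = 16 states.
For each crossing: s=0 is the vertical smoothing, s=1 horizontal. Crossing k contributes A^(sign_k * (1 - 2*s_k)); loop factor d = -A^2 - A^-2.
  state 0000: A-exp=-2, loops=3, term = A^-2 * d^2
  state 0001: A-exp=+0, loops=2, term = A^0 * d^1
  state 0010: A-exp=+0, loops=2, term = A^0 * d^1
  state 0011: A-exp=+2, loops=3, term = A^2 * d^2
  state 0100: A-exp=+0, loops=2, term = A^0 * d^1
  state 0101: A-exp=+2, loops=3, term = A^2 * d^2
  state 0110: A-exp=+2, loops=3, term = A^2 * d^2
  state 0111: A-exp=+4, loops=4, term = A^4 * d^3
  state 1000: A-exp=-4, loops=2, term = A^-4 * d^1
  state 1001: A-exp=-2, loops=1, term = A^-2 * d^0
  state 1010: A-exp=-2, loops=1, term = A^-2 * d^0
  state 1011: A-exp=+0, loops=2, term = A^0 * d^1
  state 1100: A-exp=-2, loops=1, term = A^-2 * d^0
  state 1101: A-exp=+0, loops=2, term = A^0 * d^1
  state 1110: A-exp=+0, loops=2, term = A^0 * d^1
  state 1111: A-exp=+2, loops=3, term = A^2 * d^2
Collect the terms by A-exponent (count of states per loop number):
Powers of d = -A^2 - A^-2: d^2 = A^4 + 2 + A^-4; d^3 = -A^6 - 3*A^2 - 3*A^-2 - A^-6.
  A^4 * (d^3) = -A^10 - 3*A^6 - 3*A^2 - A^-2
  A^2 * (4*d^2) = 4*A^6 + 8*A^2 + 4*A^-2
  A^0 * (6*d) = -6*A^2 - 6*A^-2
  A^-2 * (3 + d^2) = A^2 + 5*A^-2 + A^-6
  A^-4 * (d) = -A^-2 - A^-6
Summing the groups: <K> = -A^10 + A^6 + A^-2
Normalise by the writhe: (-A^3)^(-w) = (-A^3)^(2) = A^6, so f(A) = A^6 * <K> = -A^16 + A^12 + A^4.
Substitute A = t^(-1/4), i.e. A^e → t^(-e/4): V(t) = t^-1 + t^-3 - t^-4

Answer: t^-1 + t^-3 - t^-4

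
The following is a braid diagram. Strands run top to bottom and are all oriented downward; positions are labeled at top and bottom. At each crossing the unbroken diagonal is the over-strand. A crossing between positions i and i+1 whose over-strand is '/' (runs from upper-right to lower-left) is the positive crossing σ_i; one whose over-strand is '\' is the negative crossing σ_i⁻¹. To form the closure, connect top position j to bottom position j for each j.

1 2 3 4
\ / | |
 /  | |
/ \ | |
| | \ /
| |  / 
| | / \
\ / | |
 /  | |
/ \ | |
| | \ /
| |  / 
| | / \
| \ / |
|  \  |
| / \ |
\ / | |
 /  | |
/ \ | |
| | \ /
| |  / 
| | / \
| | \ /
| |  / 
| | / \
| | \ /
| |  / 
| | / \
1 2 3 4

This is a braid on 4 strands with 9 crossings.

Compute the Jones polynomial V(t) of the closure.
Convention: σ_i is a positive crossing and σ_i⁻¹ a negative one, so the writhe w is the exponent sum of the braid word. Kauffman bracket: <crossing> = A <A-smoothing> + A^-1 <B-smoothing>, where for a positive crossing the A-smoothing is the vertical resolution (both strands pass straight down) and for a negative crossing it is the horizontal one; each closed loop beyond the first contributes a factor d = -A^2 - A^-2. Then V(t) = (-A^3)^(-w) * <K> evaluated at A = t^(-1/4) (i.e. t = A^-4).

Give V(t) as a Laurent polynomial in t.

Reading the diagram top to bottom ('/'-over between positions i,i+1 = s_i, '\'-over = s_i^-1): braid word = s1 s3 s1 s3 s2^-1 s1 s3 s3 s3.
Braid: s1 s3 s1 s3 s2^-1 s1 s3 s3 s3 on 4 strands, 9 crossings.
Writhe w = (#positive) - (#negative) = 8 - 1 = 7.
Enumerate smoothing states for the bracket polynomial. There are 2^9 = 512 states.
For each crossing: s=0 is the vertical smoothing, s=1 horizontal. Crossing k contributes A^(sign_k * (1 - 2*s_k)); loop factor d = -A^2 - A^-2.
Tabulate the states by total A-exponent and number of loops L (A-exp: L × count):
  A^9: L=3 ×1
  A^7: L=2 ×8, L=4 ×1
  A^5: L=1 ×15, L=3 ×21
  A^3: L=2 ×60, L=4 ×24
  A^1: L=3 ×110, L=5 ×16
  A^-1: L=4 ×120, L=6 ×6
  A^-3: L=5 ×83, L=7 ×1
  A^-5: L=6 ×36
  A^-7: L=7 ×9
  A^-9: L=8 ×1
Each group contributes A^e * Σ count * d^(L-1):
Powers of d = -A^2 - A^-2: d^2 = A^4 + 2 + A^-4; d^3 = -A^6 - 3*A^2 - 3*A^-2 - A^-6; d^4 = A^8 + 4*A^4 + 6 + 4*A^-4 + A^-8; d^5 = -A^10 - 5*A^6 - 10*A^2 - 10*A^-2 - 5*A^-6 - A^-10; d^6 = A^12 + 6*A^8 + 15*A^4 + 20 + 15*A^-4 + 6*A^-8 + A^-12; d^7 = -A^14 - 7*A^10 - 21*A^6 - 35*A^2 - 35*A^-2 - 21*A^-6 - 7*A^-10 - A^-14.
  A^9 * (d^2) = A^13 + 2*A^9 + A^5
  A^7 * (8*d + d^3) = -A^13 - 11*A^9 - 11*A^5 - A
  A^5 * (15 + 21*d^2) = 21*A^9 + 57*A^5 + 21*A
  A^3 * (60*d + 24*d^3) = -24*A^9 - 132*A^5 - 132*A - 24*A^-3
  A^1 * (110*d^2 + 16*d^4) = 16*A^9 + 174*A^5 + 316*A + 174*A^-3 + 16*A^-7
  A^-1 * (120*d^3 + 6*d^5) = -6*A^9 - 150*A^5 - 420*A - 420*A^-3 - 150*A^-7 - 6*A^-11
  A^-3 * (83*d^4 + d^6) = A^9 + 89*A^5 + 347*A + 518*A^-3 + 347*A^-7 + 89*A^-11 + A^-15
  A^-5 * (36*d^5) = -36*A^5 - 180*A - 360*A^-3 - 360*A^-7 - 180*A^-11 - 36*A^-15
  A^-7 * (9*d^6) = 9*A^5 + 54*A + 135*A^-3 + 180*A^-7 + 135*A^-11 + 54*A^-15 + 9*A^-19
  A^-9 * (d^7) = -A^5 - 7*A - 21*A^-3 - 35*A^-7 - 35*A^-11 - 21*A^-15 - 7*A^-19 - A^-23
Summing the groups: <K> = -A^9 - 2*A + 2*A^-3 - 2*A^-7 + 3*A^-11 - 2*A^-15 + 2*A^-19 - A^-23
Normalise by the writhe: (-A^3)^(-w) = (-A^3)^(-7) = -A^-21, so f(A) = -A^-21 * <K> = A^-12 + 2*A^-20 - 2*A^-24 + 2*A^-28 - 3*A^-32 + 2*A^-36 - 2*A^-40 + A^-44.
Substitute A = t^(-1/4), i.e. A^e → t^(-e/4): V(t) = t^11 - 2*t^10 + 2*t^9 - 3*t^8 + 2*t^7 - 2*t^6 + 2*t^5 + t^3

Answer: t^11 - 2*t^10 + 2*t^9 - 3*t^8 + 2*t^7 - 2*t^6 + 2*t^5 + t^3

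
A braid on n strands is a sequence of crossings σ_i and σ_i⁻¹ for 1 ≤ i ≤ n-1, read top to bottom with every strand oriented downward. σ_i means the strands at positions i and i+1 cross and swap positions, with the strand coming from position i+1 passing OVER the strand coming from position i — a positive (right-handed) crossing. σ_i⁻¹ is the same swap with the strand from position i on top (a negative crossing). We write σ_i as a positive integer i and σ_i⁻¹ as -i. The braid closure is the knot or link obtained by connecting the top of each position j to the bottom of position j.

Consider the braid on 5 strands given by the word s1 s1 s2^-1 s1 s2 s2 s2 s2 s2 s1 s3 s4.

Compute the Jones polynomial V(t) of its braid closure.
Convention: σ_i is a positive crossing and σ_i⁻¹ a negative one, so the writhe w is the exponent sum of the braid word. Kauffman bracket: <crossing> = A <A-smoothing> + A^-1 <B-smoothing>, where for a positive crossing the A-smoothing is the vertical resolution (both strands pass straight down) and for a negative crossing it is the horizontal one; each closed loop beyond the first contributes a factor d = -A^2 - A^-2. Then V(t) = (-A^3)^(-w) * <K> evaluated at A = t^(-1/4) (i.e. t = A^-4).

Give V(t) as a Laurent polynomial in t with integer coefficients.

-t^12 + 2*t^11 - 4*t^10 + 5*t^9 - 5*t^8 + 5*t^7 - 4*t^6 + 3*t^5 - t^4 + t^3

Derivation:
The presented braid s1 s1 s2^-1 s1 s2 s2 s2 s2 s2 s1 s3 s4 on 5 strands reduces by inverse Markov moves (closure unchanged at each step):
  Destabilize: the word has the form β·s4 where s4 occurs only as the final letter (β ∈ B_4); drop it and the last strand → 4 strands.
  Destabilize: the word has the form β·s3 where s3 occurs only as the final letter (β ∈ B_3); drop it and the last strand → 3 strands.
Reduced to β = s1 s1 s2^-1 s1 s2 s2 s2 s2 s2 s1 on 3 strands, 10 crossings.
Compute on β:
Braid: s1 s1 s2^-1 s1 s2 s2 s2 s2 s2 s1 on 3 strands, 10 crossings.
Writhe w = (#positive) - (#negative) = 9 - 1 = 8.
State-sum expansion of <K>. There are 2^10 = 1024 states.
For each crossing: s=0 is the vertical smoothing, s=1 horizontal. Crossing k contributes A^(sign_k * (1 - 2*s_k)); loop factor d = -A^2 - A^-2.
Tabulate the states by total A-exponent and number of loops L (A-exp: L × count):
  A^10: L=2 ×1
  A^8: L=1 ×4, L=3 ×6
  A^6: L=2 ×35, L=4 ×10
  A^4: L=1 ×35, L=3 ×75, L=5 ×10
  A^2: L=2 ×115, L=4 ×90, L=6 ×5
  A^0: L=3 ×185, L=5 ×66, L=7 ×1
  A^-2: L=4 ×180, L=6 ×30
  A^-4: L=5 ×112, L=7 ×8
  A^-6: L=6 ×44, L=8 ×1
  A^-8: L=7 ×10
  A^-10: L=8 ×1
Each group contributes A^e * Σ count * d^(L-1):
Powers of d = -A^2 - A^-2: d^2 = A^4 + 2 + A^-4; d^3 = -A^6 - 3*A^2 - 3*A^-2 - A^-6; d^4 = A^8 + 4*A^4 + 6 + 4*A^-4 + A^-8; d^5 = -A^10 - 5*A^6 - 10*A^2 - 10*A^-2 - 5*A^-6 - A^-10; d^6 = A^12 + 6*A^8 + 15*A^4 + 20 + 15*A^-4 + 6*A^-8 + A^-12; d^7 = -A^14 - 7*A^10 - 21*A^6 - 35*A^2 - 35*A^-2 - 21*A^-6 - 7*A^-10 - A^-14.
  A^10 * (d) = -A^12 - A^8
  A^8 * (4 + 6*d^2) = 6*A^12 + 16*A^8 + 6*A^4
  A^6 * (35*d + 10*d^3) = -10*A^12 - 65*A^8 - 65*A^4 - 10
  A^4 * (35 + 75*d^2 + 10*d^4) = 10*A^12 + 115*A^8 + 245*A^4 + 115 + 10*A^-4
  A^2 * (115*d + 90*d^3 + 5*d^5) = -5*A^12 - 115*A^8 - 435*A^4 - 435 - 115*A^-4 - 5*A^-8
  A^0 * (185*d^2 + 66*d^4 + d^6) = A^12 + 72*A^8 + 464*A^4 + 786 + 464*A^-4 + 72*A^-8 + A^-12
  A^-2 * (180*d^3 + 30*d^5) = -30*A^8 - 330*A^4 - 840 - 840*A^-4 - 330*A^-8 - 30*A^-12
  A^-4 * (112*d^4 + 8*d^6) = 8*A^8 + 160*A^4 + 568 + 832*A^-4 + 568*A^-8 + 160*A^-12 + 8*A^-16
  A^-6 * (44*d^5 + d^7) = -A^8 - 51*A^4 - 241 - 475*A^-4 - 475*A^-8 - 241*A^-12 - 51*A^-16 - A^-20
  A^-8 * (10*d^6) = 10*A^4 + 60 + 150*A^-4 + 200*A^-8 + 150*A^-12 + 60*A^-16 + 10*A^-20
  A^-10 * (d^7) = -A^4 - 7 - 21*A^-4 - 35*A^-8 - 35*A^-12 - 21*A^-16 - 7*A^-20 - A^-24
Summing the groups: <K> = A^12 - A^8 + 3*A^4 - 4 + 5*A^-4 - 5*A^-8 + 5*A^-12 - 4*A^-16 + 2*A^-20 - A^-24
Normalise by the writhe: (-A^3)^(-w) = (-A^3)^(-8) = A^-24, so f(A) = A^-24 * <K> = A^-12 - A^-16 + 3*A^-20 - 4*A^-24 + 5*A^-28 - 5*A^-32 + 5*A^-36 - 4*A^-40 + 2*A^-44 - A^-48.
Substitute A = t^(-1/4), i.e. A^e → t^(-e/4): V(t) = -t^12 + 2*t^11 - 4*t^10 + 5*t^9 - 5*t^8 + 5*t^7 - 4*t^6 + 3*t^5 - t^4 + t^3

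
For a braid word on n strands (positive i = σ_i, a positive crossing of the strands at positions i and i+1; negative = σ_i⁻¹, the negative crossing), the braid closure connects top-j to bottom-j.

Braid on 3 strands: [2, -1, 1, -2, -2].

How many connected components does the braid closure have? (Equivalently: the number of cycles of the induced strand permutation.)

Track the strand permutation on 3 strands, starting from identity.
  step 1: s2 swaps positions 2,3 -> [1 3 2]
  step 2: s1^-1 swaps positions 1,2 -> [3 1 2]
  step 3: s1 swaps positions 1,2 -> [1 3 2]
  step 4: s2^-1 swaps positions 2,3 -> [1 2 3]
  step 5: s2^-1 swaps positions 2,3 -> [1 3 2]
Final permutation (position -> original strand): [1 3 2]
Closure components = cycle count of this permutation = 2.

Answer: 2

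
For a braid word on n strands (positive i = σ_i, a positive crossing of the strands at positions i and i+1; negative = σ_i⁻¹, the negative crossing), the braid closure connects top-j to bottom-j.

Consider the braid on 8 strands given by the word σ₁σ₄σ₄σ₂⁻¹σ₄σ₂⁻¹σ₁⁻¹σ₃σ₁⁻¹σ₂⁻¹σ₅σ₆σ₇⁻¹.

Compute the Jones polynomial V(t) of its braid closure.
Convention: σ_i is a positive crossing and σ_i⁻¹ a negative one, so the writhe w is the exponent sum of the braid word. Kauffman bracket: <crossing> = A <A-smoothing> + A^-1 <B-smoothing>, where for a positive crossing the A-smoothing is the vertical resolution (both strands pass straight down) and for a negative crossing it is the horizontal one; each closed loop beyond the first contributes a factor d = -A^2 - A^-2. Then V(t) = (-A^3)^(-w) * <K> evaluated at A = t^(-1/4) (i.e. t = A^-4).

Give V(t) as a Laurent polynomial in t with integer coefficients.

The presented braid s1 s4 s4 s2^-1 s4 s2^-1 s1^-1 s3 s1^-1 s2^-1 s5 s6 s7^-1 on 8 strands reduces by inverse Markov moves (closure unchanged at each step):
  Destabilize: the word has the form β·s7^-1 where s7^-1 occurs only as the final letter (β ∈ B_7); drop it and the last strand → 7 strands.
  Destabilize: the word has the form β·s6 where s6 occurs only as the final letter (β ∈ B_6); drop it and the last strand → 6 strands.
  Destabilize: the word has the form β·s5 where s5 occurs only as the final letter (β ∈ B_5); drop it and the last strand → 5 strands.
Reduced to β = s1 s4 s4 s2^-1 s4 s2^-1 s1^-1 s3 s1^-1 s2^-1 on 5 strands, 10 crossings.
Compute on β:
Braid: s1 s4 s4 s2^-1 s4 s2^-1 s1^-1 s3 s1^-1 s2^-1 on 5 strands, 10 crossings.
Writhe w = (#positive) - (#negative) = 5 - 5 = 0.
State-sum expansion of <K>. There are 2^10 = 1024 states.
For each crossing: s=0 is the vertical smoothing, s=1 horizontal. Crossing k contributes A^(sign_k * (1 - 2*s_k)); loop factor d = -A^2 - A^-2.
Tabulate the states by total A-exponent and number of loops L (A-exp: L × count):
  A^10: L=6 ×1
  A^8: L=5 ×10
  A^6: L=4 ×40, L=6 ×5
  A^4: L=3 ×80, L=5 ×39, L=7 ×1
  A^2: L=2 ×79, L=4 ×117, L=6 ×14
  A^0: L=1 ×30, L=3 ×158, L=5 ×62, L=7 ×2
  A^-2: L=2 ×84, L=4 ×111, L=6 ×15
  A^-4: L=1 ×9, L=3 ×74, L=5 ×36, L=7 ×1
  A^-6: L=2 ×12, L=4 ×29, L=6 ×4
  A^-8: L=3 ×6, L=5 ×4
  A^-10: L=4 ×1
Each group contributes A^e * Σ count * d^(L-1):
Powers of d = -A^2 - A^-2: d^2 = A^4 + 2 + A^-4; d^3 = -A^6 - 3*A^2 - 3*A^-2 - A^-6; d^4 = A^8 + 4*A^4 + 6 + 4*A^-4 + A^-8; d^5 = -A^10 - 5*A^6 - 10*A^2 - 10*A^-2 - 5*A^-6 - A^-10; d^6 = A^12 + 6*A^8 + 15*A^4 + 20 + 15*A^-4 + 6*A^-8 + A^-12.
  A^10 * (d^5) = -A^20 - 5*A^16 - 10*A^12 - 10*A^8 - 5*A^4 - 1
  A^8 * (10*d^4) = 10*A^16 + 40*A^12 + 60*A^8 + 40*A^4 + 10
  A^6 * (40*d^3 + 5*d^5) = -5*A^16 - 65*A^12 - 170*A^8 - 170*A^4 - 65 - 5*A^-4
  A^4 * (80*d^2 + 39*d^4 + d^6) = A^16 + 45*A^12 + 251*A^8 + 414*A^4 + 251 + 45*A^-4 + A^-8
  A^2 * (79*d + 117*d^3 + 14*d^5) = -14*A^12 - 187*A^8 - 570*A^4 - 570 - 187*A^-4 - 14*A^-8
  A^0 * (30 + 158*d^2 + 62*d^4 + 2*d^6) = 2*A^12 + 74*A^8 + 436*A^4 + 758 + 436*A^-4 + 74*A^-8 + 2*A^-12
  A^-2 * (84*d + 111*d^3 + 15*d^5) = -15*A^8 - 186*A^4 - 567 - 567*A^-4 - 186*A^-8 - 15*A^-12
  A^-4 * (9 + 74*d^2 + 36*d^4 + d^6) = A^8 + 42*A^4 + 233 + 393*A^-4 + 233*A^-8 + 42*A^-12 + A^-16
  A^-6 * (12*d + 29*d^3 + 4*d^5) = -4*A^4 - 49 - 139*A^-4 - 139*A^-8 - 49*A^-12 - 4*A^-16
  A^-8 * (6*d^2 + 4*d^4) = 4 + 22*A^-4 + 36*A^-8 + 22*A^-12 + 4*A^-16
  A^-10 * (d^3) = -A^-4 - 3*A^-8 - 3*A^-12 - A^-16
Summing the groups: <K> = -A^20 + A^16 - 2*A^12 + 4*A^8 - 3*A^4 + 4 - 3*A^-4 + 2*A^-8 - A^-12
Normalise by the writhe: (-A^3)^(-w) = (-A^3)^(0) = 1, so f(A) = 1 * <K> = -A^20 + A^16 - 2*A^12 + 4*A^8 - 3*A^4 + 4 - 3*A^-4 + 2*A^-8 - A^-12.
Substitute A = t^(-1/4), i.e. A^e → t^(-e/4): V(t) = -t^3 + 2*t^2 - 3*t + 4 - 3*t^-1 + 4*t^-2 - 2*t^-3 + t^-4 - t^-5

Answer: -t^3 + 2*t^2 - 3*t + 4 - 3*t^-1 + 4*t^-2 - 2*t^-3 + t^-4 - t^-5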